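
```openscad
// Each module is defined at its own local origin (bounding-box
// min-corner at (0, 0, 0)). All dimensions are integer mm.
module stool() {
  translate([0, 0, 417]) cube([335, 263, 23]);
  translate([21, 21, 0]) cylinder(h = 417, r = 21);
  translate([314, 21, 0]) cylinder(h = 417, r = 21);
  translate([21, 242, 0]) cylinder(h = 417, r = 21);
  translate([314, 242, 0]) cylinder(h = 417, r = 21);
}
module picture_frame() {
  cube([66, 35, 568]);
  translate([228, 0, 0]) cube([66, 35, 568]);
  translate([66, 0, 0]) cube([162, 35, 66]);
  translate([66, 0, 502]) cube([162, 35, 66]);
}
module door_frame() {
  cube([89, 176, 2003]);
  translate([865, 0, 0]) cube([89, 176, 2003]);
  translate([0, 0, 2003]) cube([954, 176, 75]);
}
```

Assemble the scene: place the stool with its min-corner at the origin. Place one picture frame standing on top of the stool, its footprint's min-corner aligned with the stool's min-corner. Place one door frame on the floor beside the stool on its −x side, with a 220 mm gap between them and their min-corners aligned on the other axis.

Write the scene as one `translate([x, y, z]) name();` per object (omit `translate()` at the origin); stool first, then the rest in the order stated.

stool();
translate([0, 0, 440]) picture_frame();
translate([-1174, 0, 0]) door_frame();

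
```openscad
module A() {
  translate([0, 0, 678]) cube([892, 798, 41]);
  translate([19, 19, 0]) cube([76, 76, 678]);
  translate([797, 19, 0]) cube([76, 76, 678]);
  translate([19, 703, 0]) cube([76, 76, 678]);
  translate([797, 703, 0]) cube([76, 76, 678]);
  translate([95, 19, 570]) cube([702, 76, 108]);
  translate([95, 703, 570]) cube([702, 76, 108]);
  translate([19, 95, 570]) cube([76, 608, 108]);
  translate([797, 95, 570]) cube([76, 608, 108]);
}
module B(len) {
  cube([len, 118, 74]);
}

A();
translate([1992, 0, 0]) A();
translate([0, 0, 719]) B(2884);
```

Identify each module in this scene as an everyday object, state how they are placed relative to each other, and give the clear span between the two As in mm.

A is a table. B is a beam. A beam spans the tops of two tables. The clear span between the two tables is 1100 mm.

Second table starts at x = 1992; first ends at x = 892; clear span = 1992 − 892 = 1100 mm.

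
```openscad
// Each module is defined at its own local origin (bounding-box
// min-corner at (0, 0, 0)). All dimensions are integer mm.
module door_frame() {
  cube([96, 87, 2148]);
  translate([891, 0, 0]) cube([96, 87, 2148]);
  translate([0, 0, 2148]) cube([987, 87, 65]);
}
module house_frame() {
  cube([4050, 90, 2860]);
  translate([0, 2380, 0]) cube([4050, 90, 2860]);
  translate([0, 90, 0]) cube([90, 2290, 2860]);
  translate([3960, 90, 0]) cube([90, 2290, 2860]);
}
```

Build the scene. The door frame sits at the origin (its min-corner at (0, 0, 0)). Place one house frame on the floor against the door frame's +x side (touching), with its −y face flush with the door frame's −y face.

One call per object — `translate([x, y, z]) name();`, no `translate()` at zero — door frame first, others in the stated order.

door_frame();
translate([987, 0, 0]) house_frame();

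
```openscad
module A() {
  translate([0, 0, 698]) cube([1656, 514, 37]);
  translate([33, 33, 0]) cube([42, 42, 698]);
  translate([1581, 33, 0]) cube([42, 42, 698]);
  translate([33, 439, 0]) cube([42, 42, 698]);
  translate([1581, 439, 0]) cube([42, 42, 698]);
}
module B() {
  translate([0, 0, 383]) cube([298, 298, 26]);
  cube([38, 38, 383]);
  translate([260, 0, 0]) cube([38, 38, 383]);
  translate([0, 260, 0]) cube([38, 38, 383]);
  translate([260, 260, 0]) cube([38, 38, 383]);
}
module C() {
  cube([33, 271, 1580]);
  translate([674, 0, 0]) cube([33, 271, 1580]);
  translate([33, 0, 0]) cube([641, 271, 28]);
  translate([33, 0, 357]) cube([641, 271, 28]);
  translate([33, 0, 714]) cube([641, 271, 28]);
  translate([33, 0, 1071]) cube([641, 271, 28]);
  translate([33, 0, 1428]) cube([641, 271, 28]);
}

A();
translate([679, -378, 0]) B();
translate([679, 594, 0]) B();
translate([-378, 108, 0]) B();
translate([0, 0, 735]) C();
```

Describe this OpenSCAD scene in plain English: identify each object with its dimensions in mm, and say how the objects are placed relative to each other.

A is a rectangular dining table. The top is 1656×514×37 mm with its upper surface at z = 735 mm. It stands on four 42×42 mm square legs, each inset 33 mm from the nearest pair of top edges, running from the floor to the underside of the top.

B is a simple wooden stool: a rectangular seat 298 mm (x) by 298 mm (y), 26 mm thick, top face at z = 409 mm, on four square legs, each 38×38 mm in cross-section. The legs rest on z = 0, each flush with a corner of the seat.

C is a bookshelf 707 mm wide overall, 271 mm deep and 1580 mm tall. The two sides are 33 mm thick vertical panels. 5 horizontal shelves of 28 mm thickness span between the inner faces of the sides; the lowest shelf sits on the floor and shelves are stacked with a clear vertical gap of 329 mm between each pair.

Three stools sit around the table at the −y, +y, −x sides. The bookshelf is on top of the table.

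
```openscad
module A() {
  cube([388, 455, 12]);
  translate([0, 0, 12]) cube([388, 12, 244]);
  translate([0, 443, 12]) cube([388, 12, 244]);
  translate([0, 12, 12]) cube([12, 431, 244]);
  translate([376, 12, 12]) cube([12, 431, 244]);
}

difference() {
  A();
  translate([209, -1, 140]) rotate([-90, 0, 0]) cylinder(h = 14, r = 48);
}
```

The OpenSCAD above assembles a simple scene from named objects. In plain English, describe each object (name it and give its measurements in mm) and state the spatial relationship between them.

A is an open storage box with external size 388×455×256 mm and wall thickness 12 mm (the base is also 12 mm thick). The base covers the whole footprint; the four walls stand on the base, with the y-facing walls full-width and the x-facing walls fitting between their inner faces.

The open box has a circular hole of radius 48 mm through its front wall, centred at (x = 209, z = 140).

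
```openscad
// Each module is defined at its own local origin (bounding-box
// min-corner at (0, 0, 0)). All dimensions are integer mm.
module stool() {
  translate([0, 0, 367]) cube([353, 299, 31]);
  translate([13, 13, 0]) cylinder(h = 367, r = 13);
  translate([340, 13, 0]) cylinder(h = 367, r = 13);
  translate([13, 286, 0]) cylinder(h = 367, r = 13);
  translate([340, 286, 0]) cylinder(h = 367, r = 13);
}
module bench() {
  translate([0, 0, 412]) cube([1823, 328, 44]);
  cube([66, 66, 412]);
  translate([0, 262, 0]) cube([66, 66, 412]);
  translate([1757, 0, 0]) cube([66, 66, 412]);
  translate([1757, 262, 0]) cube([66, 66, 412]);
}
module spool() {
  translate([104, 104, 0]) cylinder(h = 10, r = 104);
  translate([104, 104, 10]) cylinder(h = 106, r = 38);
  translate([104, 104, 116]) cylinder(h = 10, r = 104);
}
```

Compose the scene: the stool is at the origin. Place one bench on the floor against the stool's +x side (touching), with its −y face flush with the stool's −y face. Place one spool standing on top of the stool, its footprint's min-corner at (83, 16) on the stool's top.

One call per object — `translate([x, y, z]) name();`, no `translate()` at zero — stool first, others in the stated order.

stool();
translate([353, 0, 0]) bench();
translate([83, 16, 398]) spool();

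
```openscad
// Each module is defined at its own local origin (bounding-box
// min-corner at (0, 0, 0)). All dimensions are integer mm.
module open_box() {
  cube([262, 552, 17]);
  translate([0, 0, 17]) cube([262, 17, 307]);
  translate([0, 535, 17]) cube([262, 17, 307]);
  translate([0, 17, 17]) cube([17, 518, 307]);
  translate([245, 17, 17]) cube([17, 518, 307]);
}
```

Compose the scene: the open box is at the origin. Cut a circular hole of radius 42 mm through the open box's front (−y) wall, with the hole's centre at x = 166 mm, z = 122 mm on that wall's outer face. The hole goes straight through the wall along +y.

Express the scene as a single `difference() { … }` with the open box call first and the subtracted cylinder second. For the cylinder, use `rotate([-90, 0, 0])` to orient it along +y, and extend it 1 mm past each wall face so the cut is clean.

difference() {
  open_box();
  translate([166, -1, 122]) rotate([-90, 0, 0]) cylinder(h = 19, r = 42);
}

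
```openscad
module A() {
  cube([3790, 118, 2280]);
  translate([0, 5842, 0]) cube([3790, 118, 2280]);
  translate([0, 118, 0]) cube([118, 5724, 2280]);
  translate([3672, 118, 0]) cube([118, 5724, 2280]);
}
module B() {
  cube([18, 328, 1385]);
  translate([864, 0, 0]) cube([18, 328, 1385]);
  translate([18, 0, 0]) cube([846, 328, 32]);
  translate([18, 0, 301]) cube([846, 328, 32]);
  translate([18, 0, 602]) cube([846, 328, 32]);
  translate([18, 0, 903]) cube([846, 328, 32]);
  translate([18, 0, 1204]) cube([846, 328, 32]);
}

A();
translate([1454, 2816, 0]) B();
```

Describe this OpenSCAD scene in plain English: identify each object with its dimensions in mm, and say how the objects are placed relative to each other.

A is a box-shaped house frame (walls only): outside footprint 3790×5960 mm, wall height 2280 mm, wall thickness 118 mm. The two y-facing walls run the full x-width; the two x-facing walls fit between the inner faces of the y-facing walls.

B is an open bookshelf. Two side panels, each 18 mm thick, 328 mm deep and 1385 mm tall, stand 882 mm apart (outside-to-outside). Between them sit 5 shelves, each 32 mm thick and 328 mm deep, spanning the full gap between the sides. The bottom shelf rests on the floor (its underside at z = 0) and the clear gap between one shelf's top and the next shelf's underside is 269 mm.

The bookshelf sits inside the house frame, centred.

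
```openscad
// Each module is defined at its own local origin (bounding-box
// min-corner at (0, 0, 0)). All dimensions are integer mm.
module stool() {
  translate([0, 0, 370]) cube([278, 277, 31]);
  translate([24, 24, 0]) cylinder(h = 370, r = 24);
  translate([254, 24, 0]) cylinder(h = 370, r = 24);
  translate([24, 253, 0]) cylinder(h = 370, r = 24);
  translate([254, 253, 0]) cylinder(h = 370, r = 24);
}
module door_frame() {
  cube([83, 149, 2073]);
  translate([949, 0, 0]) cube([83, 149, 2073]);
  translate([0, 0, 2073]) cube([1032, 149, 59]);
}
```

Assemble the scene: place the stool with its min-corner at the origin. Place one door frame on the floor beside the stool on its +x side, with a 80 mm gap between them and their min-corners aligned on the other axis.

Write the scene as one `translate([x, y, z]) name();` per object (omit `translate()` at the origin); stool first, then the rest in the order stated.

stool();
translate([358, 0, 0]) door_frame();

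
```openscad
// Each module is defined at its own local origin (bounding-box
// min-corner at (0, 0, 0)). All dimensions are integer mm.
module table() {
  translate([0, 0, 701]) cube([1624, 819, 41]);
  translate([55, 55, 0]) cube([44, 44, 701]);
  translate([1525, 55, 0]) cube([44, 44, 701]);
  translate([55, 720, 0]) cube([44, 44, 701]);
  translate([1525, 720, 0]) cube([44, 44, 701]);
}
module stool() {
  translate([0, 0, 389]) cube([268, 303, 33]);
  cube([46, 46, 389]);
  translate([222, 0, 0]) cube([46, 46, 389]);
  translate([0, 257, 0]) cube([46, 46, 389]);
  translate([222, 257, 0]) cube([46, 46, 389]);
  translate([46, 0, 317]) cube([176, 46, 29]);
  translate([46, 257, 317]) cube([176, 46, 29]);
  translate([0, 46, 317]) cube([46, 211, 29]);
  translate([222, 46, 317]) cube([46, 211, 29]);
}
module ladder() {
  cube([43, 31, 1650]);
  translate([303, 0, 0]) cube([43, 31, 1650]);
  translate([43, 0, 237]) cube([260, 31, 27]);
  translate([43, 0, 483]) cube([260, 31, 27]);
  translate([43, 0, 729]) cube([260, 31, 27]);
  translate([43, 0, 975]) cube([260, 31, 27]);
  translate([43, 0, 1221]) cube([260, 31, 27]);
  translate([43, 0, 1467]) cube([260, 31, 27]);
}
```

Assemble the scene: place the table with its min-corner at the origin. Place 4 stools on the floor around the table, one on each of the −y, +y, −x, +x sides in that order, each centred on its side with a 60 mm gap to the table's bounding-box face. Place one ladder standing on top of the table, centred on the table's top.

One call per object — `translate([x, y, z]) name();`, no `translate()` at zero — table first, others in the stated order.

table();
translate([678, -363, 0]) stool();
translate([678, 879, 0]) stool();
translate([-328, 258, 0]) stool();
translate([1684, 258, 0]) stool();
translate([639, 394, 742]) ladder();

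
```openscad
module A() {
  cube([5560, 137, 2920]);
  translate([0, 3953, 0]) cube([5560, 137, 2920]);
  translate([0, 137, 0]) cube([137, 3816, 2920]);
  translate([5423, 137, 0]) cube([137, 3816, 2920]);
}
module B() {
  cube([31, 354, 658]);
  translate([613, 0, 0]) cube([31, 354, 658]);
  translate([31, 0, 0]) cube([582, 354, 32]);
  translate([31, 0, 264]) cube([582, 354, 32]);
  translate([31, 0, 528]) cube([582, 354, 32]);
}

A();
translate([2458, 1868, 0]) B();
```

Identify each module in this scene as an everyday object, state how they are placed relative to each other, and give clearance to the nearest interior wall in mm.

A is a house frame. B is a bookshelf. The bookshelf sits inside the house frame, centred. The clearance to the nearest interior wall is 1731 mm.

Clearances: x = 2321, y = 1731; minimum 1731 mm.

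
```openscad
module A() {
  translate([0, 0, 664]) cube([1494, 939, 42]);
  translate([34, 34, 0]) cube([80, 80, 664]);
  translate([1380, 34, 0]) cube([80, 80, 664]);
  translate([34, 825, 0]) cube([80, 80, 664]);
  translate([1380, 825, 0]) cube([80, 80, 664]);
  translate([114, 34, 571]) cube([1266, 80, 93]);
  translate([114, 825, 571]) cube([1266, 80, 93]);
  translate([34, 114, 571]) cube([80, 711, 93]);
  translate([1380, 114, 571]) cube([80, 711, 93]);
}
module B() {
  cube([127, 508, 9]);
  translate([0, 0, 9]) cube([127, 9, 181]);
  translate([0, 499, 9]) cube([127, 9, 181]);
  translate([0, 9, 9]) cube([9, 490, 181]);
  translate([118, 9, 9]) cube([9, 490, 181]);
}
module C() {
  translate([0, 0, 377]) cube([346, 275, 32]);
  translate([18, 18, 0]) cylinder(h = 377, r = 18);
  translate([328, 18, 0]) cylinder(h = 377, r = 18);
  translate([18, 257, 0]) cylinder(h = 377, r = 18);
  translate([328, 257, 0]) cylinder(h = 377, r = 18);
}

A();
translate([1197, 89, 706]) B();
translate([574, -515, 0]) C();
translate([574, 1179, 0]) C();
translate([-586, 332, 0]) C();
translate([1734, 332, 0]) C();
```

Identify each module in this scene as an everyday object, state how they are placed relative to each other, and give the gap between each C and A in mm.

A is a table. B is an open box. C is a stool. The open box is on top of the table. Four stools sit around the table at the −y, +y, −x, +x sides. The gap between each stool and the table is 240 mm.

Each stool's nearest face is 240 mm from the table's bounding box.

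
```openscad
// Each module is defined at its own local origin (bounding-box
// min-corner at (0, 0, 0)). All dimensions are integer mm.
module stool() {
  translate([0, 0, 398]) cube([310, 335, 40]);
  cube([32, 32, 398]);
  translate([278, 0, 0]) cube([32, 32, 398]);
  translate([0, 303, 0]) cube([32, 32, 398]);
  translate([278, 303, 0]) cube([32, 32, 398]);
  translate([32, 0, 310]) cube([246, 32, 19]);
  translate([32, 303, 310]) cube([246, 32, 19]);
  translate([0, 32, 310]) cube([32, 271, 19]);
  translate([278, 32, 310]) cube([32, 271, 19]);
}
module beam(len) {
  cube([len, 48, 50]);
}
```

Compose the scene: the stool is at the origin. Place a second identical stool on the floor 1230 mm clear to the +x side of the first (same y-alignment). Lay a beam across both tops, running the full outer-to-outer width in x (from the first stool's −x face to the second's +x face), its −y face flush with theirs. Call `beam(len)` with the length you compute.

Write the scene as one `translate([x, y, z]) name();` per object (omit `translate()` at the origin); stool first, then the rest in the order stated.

stool();
translate([1540, 0, 0]) stool();
translate([0, 0, 438]) beam(1850);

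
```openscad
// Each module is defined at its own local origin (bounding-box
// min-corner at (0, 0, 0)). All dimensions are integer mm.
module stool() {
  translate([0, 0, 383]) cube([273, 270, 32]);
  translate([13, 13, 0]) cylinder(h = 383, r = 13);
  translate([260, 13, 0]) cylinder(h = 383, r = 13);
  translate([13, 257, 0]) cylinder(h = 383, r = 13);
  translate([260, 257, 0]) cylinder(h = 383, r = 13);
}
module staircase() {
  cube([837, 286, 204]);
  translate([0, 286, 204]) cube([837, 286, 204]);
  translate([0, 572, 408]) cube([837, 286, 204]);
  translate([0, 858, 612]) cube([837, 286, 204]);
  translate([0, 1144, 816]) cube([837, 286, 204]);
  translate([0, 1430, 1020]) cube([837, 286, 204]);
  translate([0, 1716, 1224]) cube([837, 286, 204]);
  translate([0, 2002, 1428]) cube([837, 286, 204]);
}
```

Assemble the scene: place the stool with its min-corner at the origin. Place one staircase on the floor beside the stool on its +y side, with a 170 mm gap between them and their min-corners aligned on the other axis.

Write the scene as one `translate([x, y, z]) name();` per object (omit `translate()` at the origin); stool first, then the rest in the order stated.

stool();
translate([0, 440, 0]) staircase();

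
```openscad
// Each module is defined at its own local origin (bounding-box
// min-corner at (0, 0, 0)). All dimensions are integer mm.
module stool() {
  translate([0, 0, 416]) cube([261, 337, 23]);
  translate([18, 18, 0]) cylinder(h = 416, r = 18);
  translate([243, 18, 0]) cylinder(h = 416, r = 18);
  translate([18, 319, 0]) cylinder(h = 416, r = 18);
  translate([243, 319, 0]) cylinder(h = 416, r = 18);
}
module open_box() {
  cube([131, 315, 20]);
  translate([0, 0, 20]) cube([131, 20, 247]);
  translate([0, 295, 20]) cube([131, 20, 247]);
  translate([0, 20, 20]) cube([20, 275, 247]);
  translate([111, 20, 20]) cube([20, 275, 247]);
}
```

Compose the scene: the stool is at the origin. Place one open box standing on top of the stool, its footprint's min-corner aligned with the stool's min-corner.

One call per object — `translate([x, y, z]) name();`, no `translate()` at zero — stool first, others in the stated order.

stool();
translate([0, 0, 439]) open_box();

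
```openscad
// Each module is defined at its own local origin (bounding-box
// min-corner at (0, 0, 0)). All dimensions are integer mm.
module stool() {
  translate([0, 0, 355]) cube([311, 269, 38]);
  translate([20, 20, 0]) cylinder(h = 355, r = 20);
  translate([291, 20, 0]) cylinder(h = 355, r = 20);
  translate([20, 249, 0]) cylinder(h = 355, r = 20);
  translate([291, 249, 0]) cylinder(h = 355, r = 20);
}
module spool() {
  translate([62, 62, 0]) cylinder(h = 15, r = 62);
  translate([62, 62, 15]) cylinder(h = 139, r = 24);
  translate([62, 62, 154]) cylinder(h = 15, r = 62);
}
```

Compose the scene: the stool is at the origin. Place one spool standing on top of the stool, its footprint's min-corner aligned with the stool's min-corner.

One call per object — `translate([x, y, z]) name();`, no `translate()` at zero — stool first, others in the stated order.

stool();
translate([0, 0, 393]) spool();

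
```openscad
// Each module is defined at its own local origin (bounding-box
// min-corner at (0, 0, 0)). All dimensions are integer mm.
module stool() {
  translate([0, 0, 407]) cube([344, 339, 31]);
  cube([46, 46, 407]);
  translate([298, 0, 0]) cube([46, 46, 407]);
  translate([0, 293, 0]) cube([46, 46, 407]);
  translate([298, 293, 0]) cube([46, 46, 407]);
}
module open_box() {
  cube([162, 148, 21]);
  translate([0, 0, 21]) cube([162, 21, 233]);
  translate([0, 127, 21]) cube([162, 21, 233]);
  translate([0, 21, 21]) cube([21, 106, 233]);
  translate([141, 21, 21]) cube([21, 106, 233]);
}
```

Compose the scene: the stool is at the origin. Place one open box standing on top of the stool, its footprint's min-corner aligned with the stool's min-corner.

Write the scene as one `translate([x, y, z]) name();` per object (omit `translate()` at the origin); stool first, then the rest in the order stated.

stool();
translate([0, 0, 438]) open_box();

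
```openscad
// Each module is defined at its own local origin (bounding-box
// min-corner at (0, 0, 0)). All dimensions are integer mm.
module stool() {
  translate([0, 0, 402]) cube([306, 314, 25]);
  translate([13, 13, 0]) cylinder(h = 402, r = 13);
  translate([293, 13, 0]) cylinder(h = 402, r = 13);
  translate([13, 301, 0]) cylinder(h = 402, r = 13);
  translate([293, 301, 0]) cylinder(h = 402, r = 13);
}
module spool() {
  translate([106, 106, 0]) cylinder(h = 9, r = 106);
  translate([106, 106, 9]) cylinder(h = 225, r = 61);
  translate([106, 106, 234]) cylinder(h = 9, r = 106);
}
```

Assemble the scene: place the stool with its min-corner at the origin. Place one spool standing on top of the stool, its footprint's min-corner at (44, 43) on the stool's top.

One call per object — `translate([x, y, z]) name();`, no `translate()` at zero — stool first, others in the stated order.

stool();
translate([44, 43, 427]) spool();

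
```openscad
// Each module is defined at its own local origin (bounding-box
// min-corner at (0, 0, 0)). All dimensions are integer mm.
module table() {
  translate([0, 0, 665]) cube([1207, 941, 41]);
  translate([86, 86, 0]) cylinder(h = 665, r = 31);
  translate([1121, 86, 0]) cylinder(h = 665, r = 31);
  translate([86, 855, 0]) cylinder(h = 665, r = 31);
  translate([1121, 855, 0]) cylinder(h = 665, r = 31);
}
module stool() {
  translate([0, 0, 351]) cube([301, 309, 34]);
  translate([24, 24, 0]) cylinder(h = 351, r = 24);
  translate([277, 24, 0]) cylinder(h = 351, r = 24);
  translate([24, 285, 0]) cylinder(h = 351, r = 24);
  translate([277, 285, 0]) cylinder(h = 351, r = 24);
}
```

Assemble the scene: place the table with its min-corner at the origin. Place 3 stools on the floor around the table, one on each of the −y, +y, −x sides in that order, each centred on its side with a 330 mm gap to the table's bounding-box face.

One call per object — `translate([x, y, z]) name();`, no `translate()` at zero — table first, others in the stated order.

table();
translate([453, -639, 0]) stool();
translate([453, 1271, 0]) stool();
translate([-631, 316, 0]) stool();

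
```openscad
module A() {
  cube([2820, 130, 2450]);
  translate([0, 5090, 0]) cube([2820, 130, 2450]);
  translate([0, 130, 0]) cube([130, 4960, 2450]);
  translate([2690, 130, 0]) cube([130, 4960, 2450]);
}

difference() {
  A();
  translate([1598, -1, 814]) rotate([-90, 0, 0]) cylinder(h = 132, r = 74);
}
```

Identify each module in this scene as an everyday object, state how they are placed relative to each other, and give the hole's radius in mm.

The subtracted cylinder has r = 74 mm.

A is a house frame. The house frame has a circular hole through its front wall. The hole's radius is 74 mm.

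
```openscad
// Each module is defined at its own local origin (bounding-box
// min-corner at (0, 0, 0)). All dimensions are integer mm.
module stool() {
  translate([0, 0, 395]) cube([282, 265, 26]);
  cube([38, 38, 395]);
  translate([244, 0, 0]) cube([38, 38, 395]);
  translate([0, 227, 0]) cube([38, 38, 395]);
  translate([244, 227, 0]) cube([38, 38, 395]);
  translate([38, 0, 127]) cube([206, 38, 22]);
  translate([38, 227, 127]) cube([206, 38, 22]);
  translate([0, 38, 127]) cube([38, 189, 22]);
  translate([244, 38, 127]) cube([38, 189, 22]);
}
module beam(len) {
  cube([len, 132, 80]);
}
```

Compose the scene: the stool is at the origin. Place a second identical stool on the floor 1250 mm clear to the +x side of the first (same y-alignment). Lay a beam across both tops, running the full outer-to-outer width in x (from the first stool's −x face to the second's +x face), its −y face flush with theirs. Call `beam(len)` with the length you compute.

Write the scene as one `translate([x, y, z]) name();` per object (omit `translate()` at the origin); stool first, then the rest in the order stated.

stool();
translate([1532, 0, 0]) stool();
translate([0, 0, 421]) beam(1814);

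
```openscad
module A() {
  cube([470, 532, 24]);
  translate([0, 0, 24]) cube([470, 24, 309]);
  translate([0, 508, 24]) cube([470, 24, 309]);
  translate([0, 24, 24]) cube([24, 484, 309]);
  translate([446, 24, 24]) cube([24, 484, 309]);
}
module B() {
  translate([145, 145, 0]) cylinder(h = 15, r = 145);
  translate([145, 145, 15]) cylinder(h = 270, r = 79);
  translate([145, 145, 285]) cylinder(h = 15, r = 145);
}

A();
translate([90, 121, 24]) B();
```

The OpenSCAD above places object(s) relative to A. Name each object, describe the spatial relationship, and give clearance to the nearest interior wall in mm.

Clearances: x = 66, y = 97; minimum 66 mm.

A is an open box. B is a spool. The spool sits inside the open box, centred. The clearance to the nearest interior wall is 66 mm.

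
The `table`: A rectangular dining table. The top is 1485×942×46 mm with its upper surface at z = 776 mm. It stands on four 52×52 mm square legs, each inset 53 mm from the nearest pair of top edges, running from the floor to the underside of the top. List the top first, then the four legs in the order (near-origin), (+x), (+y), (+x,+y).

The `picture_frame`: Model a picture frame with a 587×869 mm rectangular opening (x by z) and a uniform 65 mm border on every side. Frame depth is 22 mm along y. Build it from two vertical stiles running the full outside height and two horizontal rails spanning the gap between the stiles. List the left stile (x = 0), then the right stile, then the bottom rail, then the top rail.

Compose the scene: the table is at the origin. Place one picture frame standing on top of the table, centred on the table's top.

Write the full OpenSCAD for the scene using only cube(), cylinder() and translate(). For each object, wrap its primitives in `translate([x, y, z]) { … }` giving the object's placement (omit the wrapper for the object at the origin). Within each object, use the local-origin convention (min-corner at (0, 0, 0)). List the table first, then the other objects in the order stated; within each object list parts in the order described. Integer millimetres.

translate([0, 0, 730]) cube([1485, 942, 46]);
translate([53, 53, 0]) cube([52, 52, 730]);
translate([1380, 53, 0]) cube([52, 52, 730]);
translate([53, 837, 0]) cube([52, 52, 730]);
translate([1380, 837, 0]) cube([52, 52, 730]);
translate([384, 460, 776]) {
  cube([65, 22, 999]);
  translate([652, 0, 0]) cube([65, 22, 999]);
  translate([65, 0, 0]) cube([587, 22, 65]);
  translate([65, 0, 934]) cube([587, 22, 65]);
}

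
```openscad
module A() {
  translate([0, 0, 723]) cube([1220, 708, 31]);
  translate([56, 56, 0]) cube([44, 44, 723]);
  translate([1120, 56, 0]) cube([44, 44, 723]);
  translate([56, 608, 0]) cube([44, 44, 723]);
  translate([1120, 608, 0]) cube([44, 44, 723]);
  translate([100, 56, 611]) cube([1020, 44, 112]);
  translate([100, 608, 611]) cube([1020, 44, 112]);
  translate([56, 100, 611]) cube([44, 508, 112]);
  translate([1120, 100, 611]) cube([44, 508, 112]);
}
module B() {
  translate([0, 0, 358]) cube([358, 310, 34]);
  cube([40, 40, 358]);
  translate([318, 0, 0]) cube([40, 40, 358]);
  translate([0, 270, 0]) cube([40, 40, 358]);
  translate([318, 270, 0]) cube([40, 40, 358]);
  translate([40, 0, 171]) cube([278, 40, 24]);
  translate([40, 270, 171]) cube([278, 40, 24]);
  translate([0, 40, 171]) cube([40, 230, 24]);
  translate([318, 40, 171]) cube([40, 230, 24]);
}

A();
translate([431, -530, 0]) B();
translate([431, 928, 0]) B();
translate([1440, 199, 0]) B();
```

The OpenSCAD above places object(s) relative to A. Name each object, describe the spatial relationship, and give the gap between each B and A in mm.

A is a table. B is a stool. Three stools sit around the table at the −y, +y, +x sides. The gap between each stool and the table is 220 mm.

Each stool's nearest face is 220 mm from the table's bounding box.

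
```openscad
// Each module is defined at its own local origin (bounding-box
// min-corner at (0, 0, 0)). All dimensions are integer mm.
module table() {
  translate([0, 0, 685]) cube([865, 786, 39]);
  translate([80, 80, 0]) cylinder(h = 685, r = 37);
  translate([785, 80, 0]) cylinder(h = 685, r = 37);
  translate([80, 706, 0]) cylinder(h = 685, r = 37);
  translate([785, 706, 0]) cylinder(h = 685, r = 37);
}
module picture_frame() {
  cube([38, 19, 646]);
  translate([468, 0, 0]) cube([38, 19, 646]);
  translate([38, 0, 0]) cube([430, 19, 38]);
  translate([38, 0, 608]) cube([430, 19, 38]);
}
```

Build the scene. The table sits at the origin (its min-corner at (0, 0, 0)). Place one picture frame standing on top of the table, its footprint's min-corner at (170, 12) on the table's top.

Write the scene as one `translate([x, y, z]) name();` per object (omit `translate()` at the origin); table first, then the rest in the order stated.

table();
translate([170, 12, 724]) picture_frame();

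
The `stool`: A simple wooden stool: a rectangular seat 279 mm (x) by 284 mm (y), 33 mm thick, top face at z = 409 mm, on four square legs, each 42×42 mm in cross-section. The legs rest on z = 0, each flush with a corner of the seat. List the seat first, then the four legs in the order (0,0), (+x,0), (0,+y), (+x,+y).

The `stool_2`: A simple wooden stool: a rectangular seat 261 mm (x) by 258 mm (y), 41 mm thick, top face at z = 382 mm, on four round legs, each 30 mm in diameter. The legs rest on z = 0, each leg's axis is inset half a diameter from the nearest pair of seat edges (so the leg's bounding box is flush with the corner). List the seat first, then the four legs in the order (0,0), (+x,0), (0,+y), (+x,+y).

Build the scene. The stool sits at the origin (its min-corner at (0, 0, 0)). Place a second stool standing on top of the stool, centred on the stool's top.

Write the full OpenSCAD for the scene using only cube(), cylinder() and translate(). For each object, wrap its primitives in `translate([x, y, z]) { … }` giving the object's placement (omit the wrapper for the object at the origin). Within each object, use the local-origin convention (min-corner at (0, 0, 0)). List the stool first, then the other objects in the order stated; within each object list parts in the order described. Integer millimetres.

translate([0, 0, 376]) cube([279, 284, 33]);
cube([42, 42, 376]);
translate([237, 0, 0]) cube([42, 42, 376]);
translate([0, 242, 0]) cube([42, 42, 376]);
translate([237, 242, 0]) cube([42, 42, 376]);
translate([9, 13, 409]) {
  translate([0, 0, 341]) cube([261, 258, 41]);
  translate([15, 15, 0]) cylinder(h = 341, r = 15);
  translate([246, 15, 0]) cylinder(h = 341, r = 15);
  translate([15, 243, 0]) cylinder(h = 341, r = 15);
  translate([246, 243, 0]) cylinder(h = 341, r = 15);
}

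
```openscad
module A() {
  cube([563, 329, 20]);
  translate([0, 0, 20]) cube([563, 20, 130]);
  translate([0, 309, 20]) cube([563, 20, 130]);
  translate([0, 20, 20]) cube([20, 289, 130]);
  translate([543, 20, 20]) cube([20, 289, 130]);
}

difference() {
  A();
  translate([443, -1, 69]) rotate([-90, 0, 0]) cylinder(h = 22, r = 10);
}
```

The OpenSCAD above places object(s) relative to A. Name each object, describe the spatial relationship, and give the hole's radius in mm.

A is an open box. The open box has a circular hole through its front wall. The hole's radius is 10 mm.

The subtracted cylinder has r = 10 mm.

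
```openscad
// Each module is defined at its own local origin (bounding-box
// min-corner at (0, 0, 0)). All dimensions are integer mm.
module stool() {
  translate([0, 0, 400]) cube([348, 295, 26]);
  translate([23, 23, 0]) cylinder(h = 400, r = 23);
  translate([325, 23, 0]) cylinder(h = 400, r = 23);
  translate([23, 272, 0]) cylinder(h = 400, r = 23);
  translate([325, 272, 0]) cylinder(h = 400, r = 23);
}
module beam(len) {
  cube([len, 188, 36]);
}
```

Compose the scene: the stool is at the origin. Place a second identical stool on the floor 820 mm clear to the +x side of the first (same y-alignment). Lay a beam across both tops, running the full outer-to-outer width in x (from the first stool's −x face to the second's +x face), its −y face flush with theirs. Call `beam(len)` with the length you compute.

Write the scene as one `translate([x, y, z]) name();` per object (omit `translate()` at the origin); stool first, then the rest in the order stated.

stool();
translate([1168, 0, 0]) stool();
translate([0, 0, 426]) beam(1516);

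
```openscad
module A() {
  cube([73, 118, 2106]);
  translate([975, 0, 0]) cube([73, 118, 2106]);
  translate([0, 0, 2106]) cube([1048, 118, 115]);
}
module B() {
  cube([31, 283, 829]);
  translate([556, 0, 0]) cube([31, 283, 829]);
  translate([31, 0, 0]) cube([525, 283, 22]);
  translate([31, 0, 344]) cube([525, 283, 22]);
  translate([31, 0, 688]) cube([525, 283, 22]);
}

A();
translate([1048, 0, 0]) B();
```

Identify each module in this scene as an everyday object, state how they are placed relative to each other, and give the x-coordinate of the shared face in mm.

The door frame's +x face and the bookshelf's −x face are both at x = 1048 mm.

A is a door frame. B is a bookshelf. The bookshelf is against the door frame's +x side, with their −y faces flush. The x-coordinate of the shared face is 1048 mm.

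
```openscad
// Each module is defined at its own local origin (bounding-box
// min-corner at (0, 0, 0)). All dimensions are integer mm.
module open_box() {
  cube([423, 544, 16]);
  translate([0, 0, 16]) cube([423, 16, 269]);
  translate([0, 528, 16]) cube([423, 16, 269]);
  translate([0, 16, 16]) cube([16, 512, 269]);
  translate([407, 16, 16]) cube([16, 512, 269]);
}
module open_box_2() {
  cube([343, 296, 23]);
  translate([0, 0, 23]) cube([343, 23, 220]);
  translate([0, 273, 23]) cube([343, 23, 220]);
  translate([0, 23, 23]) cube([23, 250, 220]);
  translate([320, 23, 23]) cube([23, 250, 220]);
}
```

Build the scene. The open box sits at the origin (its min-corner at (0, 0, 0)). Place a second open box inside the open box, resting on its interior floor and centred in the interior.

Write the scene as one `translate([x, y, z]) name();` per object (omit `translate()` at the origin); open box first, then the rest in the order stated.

open_box();
translate([40, 124, 16]) open_box_2();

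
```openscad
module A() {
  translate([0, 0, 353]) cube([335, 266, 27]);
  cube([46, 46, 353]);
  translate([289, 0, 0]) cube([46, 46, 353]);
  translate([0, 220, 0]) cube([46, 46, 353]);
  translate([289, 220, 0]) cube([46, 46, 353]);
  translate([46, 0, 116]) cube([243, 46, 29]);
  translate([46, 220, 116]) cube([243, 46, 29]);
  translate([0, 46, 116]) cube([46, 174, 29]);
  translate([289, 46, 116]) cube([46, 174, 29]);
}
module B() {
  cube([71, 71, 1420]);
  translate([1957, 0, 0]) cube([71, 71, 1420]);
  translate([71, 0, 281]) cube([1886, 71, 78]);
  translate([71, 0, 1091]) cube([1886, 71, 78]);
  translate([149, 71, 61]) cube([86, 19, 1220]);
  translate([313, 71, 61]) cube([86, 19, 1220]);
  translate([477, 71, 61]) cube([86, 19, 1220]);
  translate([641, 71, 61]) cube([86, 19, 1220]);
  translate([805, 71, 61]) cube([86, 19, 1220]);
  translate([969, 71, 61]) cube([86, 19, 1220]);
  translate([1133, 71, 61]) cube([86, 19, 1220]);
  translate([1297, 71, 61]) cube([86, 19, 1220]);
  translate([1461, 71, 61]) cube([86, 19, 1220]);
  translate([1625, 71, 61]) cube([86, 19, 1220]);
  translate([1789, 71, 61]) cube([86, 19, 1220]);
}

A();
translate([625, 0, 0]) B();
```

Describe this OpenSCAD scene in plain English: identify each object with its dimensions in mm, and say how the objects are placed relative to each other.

A is a simple wooden stool: a rectangular seat 335 mm (x) by 266 mm (y), 27 mm thick, top face at z = 380 mm, on four square legs, each 46×46 mm in cross-section. The legs rest on z = 0, each flush with a corner of the seat. Four stretchers, 46 mm wide and 29 mm tall, connect adjacent legs with their undersides at z = 116 mm, each running between the inner faces of the legs it joins and aligned with the legs' outer faces on the other axis.

B is a fence section. Two 71×71 mm posts, 1420 mm tall, stand on the floor with a clear span of 1886 mm between their inner faces. Two horizontal rails of 71×78 mm section span the gap between the posts with their undersides at z = 281 mm and z = 1091 mm, flush with the posts' −y face. 11 pickets, each 86 mm wide, 19 mm thick and 1220 mm tall, are fixed to the +y face of the rails with their bottoms at z = 61 mm, evenly spaced across the span with equal gaps (rounded down to the nearest mm) at the −x end and between each pair — any rounding remainder accumulates at the +x end.

The fence section is on the floor beside the stool on its +x side.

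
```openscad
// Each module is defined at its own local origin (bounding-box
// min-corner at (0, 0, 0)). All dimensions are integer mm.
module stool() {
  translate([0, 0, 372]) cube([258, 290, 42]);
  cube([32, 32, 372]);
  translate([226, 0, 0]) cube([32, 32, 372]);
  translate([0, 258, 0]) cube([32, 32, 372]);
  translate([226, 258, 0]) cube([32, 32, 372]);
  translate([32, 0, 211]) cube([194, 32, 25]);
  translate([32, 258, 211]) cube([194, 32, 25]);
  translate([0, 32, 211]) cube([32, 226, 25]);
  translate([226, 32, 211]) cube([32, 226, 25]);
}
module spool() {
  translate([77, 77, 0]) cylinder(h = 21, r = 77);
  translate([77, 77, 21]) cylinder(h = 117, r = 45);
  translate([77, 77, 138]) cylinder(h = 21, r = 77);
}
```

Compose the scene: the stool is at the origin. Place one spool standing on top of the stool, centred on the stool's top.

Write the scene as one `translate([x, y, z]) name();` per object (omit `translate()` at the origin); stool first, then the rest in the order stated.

stool();
translate([52, 68, 414]) spool();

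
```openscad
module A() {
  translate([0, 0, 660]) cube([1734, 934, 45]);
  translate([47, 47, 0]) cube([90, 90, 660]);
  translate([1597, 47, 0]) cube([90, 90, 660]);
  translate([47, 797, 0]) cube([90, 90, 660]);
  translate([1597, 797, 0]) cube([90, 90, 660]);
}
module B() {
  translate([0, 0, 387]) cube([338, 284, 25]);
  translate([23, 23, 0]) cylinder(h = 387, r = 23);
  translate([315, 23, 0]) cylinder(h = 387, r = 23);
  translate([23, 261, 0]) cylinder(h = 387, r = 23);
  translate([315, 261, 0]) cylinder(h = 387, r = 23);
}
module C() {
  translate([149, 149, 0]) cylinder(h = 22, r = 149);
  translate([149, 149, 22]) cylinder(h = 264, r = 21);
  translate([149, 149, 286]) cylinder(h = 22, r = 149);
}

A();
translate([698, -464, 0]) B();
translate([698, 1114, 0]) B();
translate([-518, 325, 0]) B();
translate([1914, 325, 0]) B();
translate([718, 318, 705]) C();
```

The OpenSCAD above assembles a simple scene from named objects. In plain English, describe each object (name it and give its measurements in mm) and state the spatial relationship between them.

A is a rectangular dining table. The top is 1734×934×45 mm with its upper surface at z = 705 mm. It stands on four 90×90 mm square legs, each inset 47 mm from the nearest pair of top edges, running from the floor to the underside of the top.

B is a simple wooden stool: a rectangular seat 338 mm (x) by 284 mm (y), 25 mm thick, top face at z = 412 mm, on four round legs, each 46 mm in diameter. The legs rest on z = 0, each leg's axis is inset half a diameter from the nearest pair of seat edges (so the leg's bounding box is flush with the corner).

C is a spool: two coaxial disc flanges of radius 149 mm and thickness 22 mm, joined by a core cylinder of radius 21 mm and height 264 mm. The lower flange rests on z = 0 and the three cylinders share a vertical axis.

Four stools sit around the table at the −y, +y, −x, +x sides. The spool is on top of the table, centred.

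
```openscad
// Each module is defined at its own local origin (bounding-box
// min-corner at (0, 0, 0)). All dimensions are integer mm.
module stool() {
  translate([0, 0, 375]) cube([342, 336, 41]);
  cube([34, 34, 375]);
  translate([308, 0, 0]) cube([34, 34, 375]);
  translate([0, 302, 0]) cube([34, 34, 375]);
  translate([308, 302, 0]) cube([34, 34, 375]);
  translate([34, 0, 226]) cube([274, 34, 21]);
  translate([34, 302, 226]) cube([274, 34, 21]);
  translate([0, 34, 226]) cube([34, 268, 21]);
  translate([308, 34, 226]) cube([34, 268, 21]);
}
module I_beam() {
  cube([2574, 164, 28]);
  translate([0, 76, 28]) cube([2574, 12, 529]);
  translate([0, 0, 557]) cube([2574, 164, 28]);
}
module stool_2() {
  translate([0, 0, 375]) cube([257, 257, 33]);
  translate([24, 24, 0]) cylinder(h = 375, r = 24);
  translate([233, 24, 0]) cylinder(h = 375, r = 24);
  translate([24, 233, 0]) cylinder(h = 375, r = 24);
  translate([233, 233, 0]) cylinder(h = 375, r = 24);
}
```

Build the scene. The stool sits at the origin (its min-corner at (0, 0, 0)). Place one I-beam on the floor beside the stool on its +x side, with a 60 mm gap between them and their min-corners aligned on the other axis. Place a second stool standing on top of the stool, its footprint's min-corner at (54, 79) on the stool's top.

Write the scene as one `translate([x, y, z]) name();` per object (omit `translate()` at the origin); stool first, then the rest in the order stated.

stool();
translate([402, 0, 0]) I_beam();
translate([54, 79, 416]) stool_2();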